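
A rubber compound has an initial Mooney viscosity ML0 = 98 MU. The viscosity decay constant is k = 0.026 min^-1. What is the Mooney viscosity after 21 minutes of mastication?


ML = ML0 * exp(-k * t)
ML = 98 * exp(-0.026 * 21)
ML = 98 * 0.5793
ML = 56.77 MU

56.77 MU


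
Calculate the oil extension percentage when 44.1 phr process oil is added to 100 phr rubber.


Oil % = oil / (100 + oil) * 100
= 44.1 / (100 + 44.1) * 100
= 44.1 / 144.1 * 100
= 30.6%

30.6%


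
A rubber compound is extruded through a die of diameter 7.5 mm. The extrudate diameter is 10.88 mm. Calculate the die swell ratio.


Die swell ratio = D_extrudate / D_die
= 10.88 / 7.5
= 1.451

Die swell = 1.451


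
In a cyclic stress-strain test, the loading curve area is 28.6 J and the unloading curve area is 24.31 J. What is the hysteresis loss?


Hysteresis loss = loading - unloading
= 28.6 - 24.31
= 4.29 J

4.29 J


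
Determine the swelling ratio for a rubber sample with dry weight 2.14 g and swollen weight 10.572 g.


Q = W_swollen / W_dry
Q = 10.572 / 2.14
Q = 4.94

Q = 4.94


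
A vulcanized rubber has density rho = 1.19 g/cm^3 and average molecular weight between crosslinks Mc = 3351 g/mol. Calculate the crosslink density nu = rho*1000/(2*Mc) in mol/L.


nu = rho * 1000 / (2 * Mc)
nu = 1.19 * 1000 / (2 * 3351)
nu = 1190.0 / 6702
nu = 0.1776 mol/L

0.1776 mol/L


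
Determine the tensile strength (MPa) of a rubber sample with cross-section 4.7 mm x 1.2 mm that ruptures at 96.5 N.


Area = width * thickness = 4.7 * 1.2 = 5.64 mm^2
TS = force / area = 96.5 / 5.64 = 17.11 MPa

17.11 MPa


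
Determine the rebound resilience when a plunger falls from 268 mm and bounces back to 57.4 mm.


Resilience = h_rebound / h_drop * 100
= 57.4 / 268 * 100
= 21.4%

21.4%


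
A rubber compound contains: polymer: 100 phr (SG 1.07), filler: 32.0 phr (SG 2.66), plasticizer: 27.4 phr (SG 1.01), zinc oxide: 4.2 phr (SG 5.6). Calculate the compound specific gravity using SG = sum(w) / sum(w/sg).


Sum of weights = 163.6
Volume contributions:
  polymer: 100/1.07 = 93.4579
  filler: 32.0/2.66 = 12.0301
  plasticizer: 27.4/1.01 = 27.1287
  zinc oxide: 4.2/5.6 = 0.7500
Sum of volumes = 133.3667
SG = 163.6 / 133.3667 = 1.227

SG = 1.227


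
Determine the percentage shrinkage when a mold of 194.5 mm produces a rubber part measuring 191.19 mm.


Shrinkage = (mold - part) / mold * 100
= (194.5 - 191.19) / 194.5 * 100
= 3.31 / 194.5 * 100
= 1.7%

1.7%


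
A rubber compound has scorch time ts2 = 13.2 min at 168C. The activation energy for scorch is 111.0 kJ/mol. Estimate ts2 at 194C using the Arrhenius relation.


Convert temperatures: T1 = 168 + 273.15 = 441.15 K, T2 = 194 + 273.15 = 467.15 K
ts2_new = 13.2 * exp(111000 / 8.314 * (1/467.15 - 1/441.15))
1/T2 - 1/T1 = -1.2616e-04
ts2_new = 2.45 min

2.45 min


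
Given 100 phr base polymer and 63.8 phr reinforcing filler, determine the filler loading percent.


Filler % = filler / (rubber + filler) * 100
= 63.8 / (100 + 63.8) * 100
= 63.8 / 163.8 * 100
= 38.95%

38.95%


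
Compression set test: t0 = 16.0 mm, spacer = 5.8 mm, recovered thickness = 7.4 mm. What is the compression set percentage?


CS = (t0 - recovered) / (t0 - ts) * 100
= (16.0 - 7.4) / (16.0 - 5.8) * 100
= 8.6 / 10.2 * 100
= 84.3%

84.3%


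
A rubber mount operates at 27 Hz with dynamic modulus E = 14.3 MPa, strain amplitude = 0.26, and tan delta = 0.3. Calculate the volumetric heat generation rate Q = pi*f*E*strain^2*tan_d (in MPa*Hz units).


Q = pi * f * E * strain^2 * tan_d
= pi * 27 * 14.3 * 0.26^2 * 0.3
= pi * 27 * 14.3 * 0.0676 * 0.3
= 24.5990

Q = 24.5990


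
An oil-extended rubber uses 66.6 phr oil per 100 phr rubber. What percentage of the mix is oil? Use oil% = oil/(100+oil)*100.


Oil % = oil / (100 + oil) * 100
= 66.6 / (100 + 66.6) * 100
= 66.6 / 166.6 * 100
= 39.98%

39.98%


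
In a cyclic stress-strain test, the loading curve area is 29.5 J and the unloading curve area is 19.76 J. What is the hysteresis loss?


Hysteresis loss = loading - unloading
= 29.5 - 19.76
= 9.74 J

9.74 J


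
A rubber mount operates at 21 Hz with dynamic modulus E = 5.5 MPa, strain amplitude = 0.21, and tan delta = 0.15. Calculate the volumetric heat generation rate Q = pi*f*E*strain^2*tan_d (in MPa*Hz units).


Q = pi * f * E * strain^2 * tan_d
= pi * 21 * 5.5 * 0.21^2 * 0.15
= pi * 21 * 5.5 * 0.0441 * 0.15
= 2.4003

Q = 2.4003


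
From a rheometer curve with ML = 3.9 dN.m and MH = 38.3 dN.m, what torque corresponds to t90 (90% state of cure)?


M90 = ML + 0.9 * (MH - ML)
M90 = 3.9 + 0.9 * (38.3 - 3.9)
M90 = 3.9 + 0.9 * 34.4
M90 = 34.86 dN.m

34.86 dN.m


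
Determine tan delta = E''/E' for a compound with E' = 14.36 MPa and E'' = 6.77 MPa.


tan delta = E'' / E'
= 6.77 / 14.36
= 0.4714

tan delta = 0.4714


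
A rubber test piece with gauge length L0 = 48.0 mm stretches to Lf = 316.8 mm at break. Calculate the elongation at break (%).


Elongation = (Lf - L0) / L0 * 100
= (316.8 - 48.0) / 48.0 * 100
= 268.8 / 48.0 * 100
= 560.0%

560.0%


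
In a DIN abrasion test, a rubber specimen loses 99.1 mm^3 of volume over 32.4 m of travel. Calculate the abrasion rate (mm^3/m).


Rate = volume_loss / distance
= 99.1 / 32.4
= 3.059 mm^3/m

3.059 mm^3/m


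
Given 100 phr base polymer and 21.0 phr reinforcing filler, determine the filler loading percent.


Filler % = filler / (rubber + filler) * 100
= 21.0 / (100 + 21.0) * 100
= 21.0 / 121.0 * 100
= 17.36%

17.36%


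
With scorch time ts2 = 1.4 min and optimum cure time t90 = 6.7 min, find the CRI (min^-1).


CRI = 100 / (t90 - ts2)
= 100 / (6.7 - 1.4)
= 100 / 5.3
= 18.87 min^-1

18.87 min^-1


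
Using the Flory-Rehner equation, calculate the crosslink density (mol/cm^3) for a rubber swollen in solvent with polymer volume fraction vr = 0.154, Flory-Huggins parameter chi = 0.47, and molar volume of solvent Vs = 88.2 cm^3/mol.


ln(1 - vr) = ln(1 - 0.154) = -0.1672
Numerator = -((-0.1672) + 0.154 + 0.47 * 0.154^2) = 0.0021
Denominator = 88.2 * (0.154^(1/3) - 0.154/2) = 40.4848
nu = 0.0021 / 40.4848 = 5.1610e-05 mol/cm^3

5.1610e-05 mol/cm^3


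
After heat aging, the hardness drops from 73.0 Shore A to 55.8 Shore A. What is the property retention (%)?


Retention = aged / original * 100
= 55.8 / 73.0 * 100
= 76.4%

76.4%


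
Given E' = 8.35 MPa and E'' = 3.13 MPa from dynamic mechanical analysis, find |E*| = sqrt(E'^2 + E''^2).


|E*| = sqrt(E'^2 + E''^2)
= sqrt(8.35^2 + 3.13^2)
= sqrt(69.7225 + 9.7969)
= 8.917 MPa

8.917 MPa


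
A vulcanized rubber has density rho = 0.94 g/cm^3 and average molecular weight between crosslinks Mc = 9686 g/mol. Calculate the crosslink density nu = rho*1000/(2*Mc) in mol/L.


nu = rho * 1000 / (2 * Mc)
nu = 0.94 * 1000 / (2 * 9686)
nu = 940.0 / 19372
nu = 0.0485 mol/L

0.0485 mol/L


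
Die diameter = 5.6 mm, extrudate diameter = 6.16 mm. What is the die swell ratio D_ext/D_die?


Die swell ratio = D_extrudate / D_die
= 6.16 / 5.6
= 1.1

Die swell = 1.1


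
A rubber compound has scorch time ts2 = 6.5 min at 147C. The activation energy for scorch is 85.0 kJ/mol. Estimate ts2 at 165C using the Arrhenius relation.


Convert temperatures: T1 = 147 + 273.15 = 420.15 K, T2 = 165 + 273.15 = 438.15 K
ts2_new = 6.5 * exp(85000 / 8.314 * (1/438.15 - 1/420.15))
1/T2 - 1/T1 = -9.7779e-05
ts2_new = 2.39 min

2.39 min


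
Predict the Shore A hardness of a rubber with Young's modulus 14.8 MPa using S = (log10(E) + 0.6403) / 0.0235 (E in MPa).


log10(E) = 0.0235*S - 0.6403  =>  S = (log10(E) + 0.6403) / 0.0235
log10(14.8) = 1.170262
S = (1.170262 + 0.6403) / 0.0235 = 1.810562 / 0.0235
S = 77.0

Shore A = 77.0


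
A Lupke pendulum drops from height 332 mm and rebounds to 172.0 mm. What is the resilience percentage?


Resilience = h_rebound / h_drop * 100
= 172.0 / 332 * 100
= 51.8%

51.8%


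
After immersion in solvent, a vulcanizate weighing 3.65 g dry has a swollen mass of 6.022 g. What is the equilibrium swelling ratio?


Q = W_swollen / W_dry
Q = 6.022 / 3.65
Q = 1.65

Q = 1.65


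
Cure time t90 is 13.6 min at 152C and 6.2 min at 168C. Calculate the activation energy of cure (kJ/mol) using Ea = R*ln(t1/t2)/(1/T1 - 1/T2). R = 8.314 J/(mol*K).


T1 = 425.15 K, T2 = 441.15 K
1/T1 - 1/T2 = 8.5308e-05
ln(t1/t2) = ln(13.6/6.2) = 0.7855
Ea = 8.314 * 0.7855 / 8.5308e-05 = 76555.4350 J/mol
Ea = 76.56 kJ/mol

76.56 kJ/mol


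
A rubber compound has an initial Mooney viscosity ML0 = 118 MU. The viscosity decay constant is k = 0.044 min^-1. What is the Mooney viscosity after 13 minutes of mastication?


ML = ML0 * exp(-k * t)
ML = 118 * exp(-0.044 * 13)
ML = 118 * 0.5644
ML = 66.6 MU

66.6 MU


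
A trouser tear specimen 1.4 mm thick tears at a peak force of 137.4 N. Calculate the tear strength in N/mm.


Tear strength = force / thickness
= 137.4 / 1.4
= 98.14 N/mm

98.14 N/mm


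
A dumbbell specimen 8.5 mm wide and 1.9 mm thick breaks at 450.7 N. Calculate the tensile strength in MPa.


Area = width * thickness = 8.5 * 1.9 = 16.15 mm^2
TS = force / area = 450.7 / 16.15 = 27.91 MPa

27.91 MPa


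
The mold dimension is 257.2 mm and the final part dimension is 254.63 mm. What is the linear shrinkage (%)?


Shrinkage = (mold - part) / mold * 100
= (257.2 - 254.63) / 257.2 * 100
= 2.57 / 257.2 * 100
= 1.0%

1.0%


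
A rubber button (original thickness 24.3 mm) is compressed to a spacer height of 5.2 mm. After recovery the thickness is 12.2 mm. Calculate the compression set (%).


CS = (t0 - recovered) / (t0 - ts) * 100
= (24.3 - 12.2) / (24.3 - 5.2) * 100
= 12.1 / 19.1 * 100
= 63.4%

63.4%


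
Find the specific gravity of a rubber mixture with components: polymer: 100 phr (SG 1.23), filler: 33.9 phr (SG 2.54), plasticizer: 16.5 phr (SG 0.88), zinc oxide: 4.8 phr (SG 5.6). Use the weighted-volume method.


Sum of weights = 155.2
Volume contributions:
  polymer: 100/1.23 = 81.3008
  filler: 33.9/2.54 = 13.3465
  plasticizer: 16.5/0.88 = 18.7500
  zinc oxide: 4.8/5.6 = 0.8571
Sum of volumes = 114.2544
SG = 155.2 / 114.2544 = 1.358

SG = 1.358


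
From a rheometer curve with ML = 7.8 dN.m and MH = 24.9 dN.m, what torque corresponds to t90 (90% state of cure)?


M90 = ML + 0.9 * (MH - ML)
M90 = 7.8 + 0.9 * (24.9 - 7.8)
M90 = 7.8 + 0.9 * 17.1
M90 = 23.19 dN.m

23.19 dN.m


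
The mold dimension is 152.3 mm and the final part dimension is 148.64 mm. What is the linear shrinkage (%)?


Shrinkage = (mold - part) / mold * 100
= (152.3 - 148.64) / 152.3 * 100
= 3.66 / 152.3 * 100
= 2.4%

2.4%


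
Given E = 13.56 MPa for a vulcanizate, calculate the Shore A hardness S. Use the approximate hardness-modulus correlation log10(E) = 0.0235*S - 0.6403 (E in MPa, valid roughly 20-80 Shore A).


log10(E) = 0.0235*S - 0.6403  =>  S = (log10(E) + 0.6403) / 0.0235
log10(13.56) = 1.132260
S = (1.132260 + 0.6403) / 0.0235 = 1.772560 / 0.0235
S = 75.4

Shore A = 75.4


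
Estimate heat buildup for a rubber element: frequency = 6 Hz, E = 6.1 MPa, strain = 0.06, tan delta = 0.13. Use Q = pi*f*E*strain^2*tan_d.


Q = pi * f * E * strain^2 * tan_d
= pi * 6 * 6.1 * 0.06^2 * 0.13
= pi * 6 * 6.1 * 0.0036 * 0.13
= 0.0538

Q = 0.0538


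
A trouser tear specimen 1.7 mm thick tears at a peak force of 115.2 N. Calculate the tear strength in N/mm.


Tear strength = force / thickness
= 115.2 / 1.7
= 67.76 N/mm

67.76 N/mm


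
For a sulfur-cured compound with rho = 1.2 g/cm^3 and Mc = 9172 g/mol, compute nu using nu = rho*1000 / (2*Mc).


nu = rho * 1000 / (2 * Mc)
nu = 1.2 * 1000 / (2 * 9172)
nu = 1200.0 / 18344
nu = 0.0654 mol/L

0.0654 mol/L


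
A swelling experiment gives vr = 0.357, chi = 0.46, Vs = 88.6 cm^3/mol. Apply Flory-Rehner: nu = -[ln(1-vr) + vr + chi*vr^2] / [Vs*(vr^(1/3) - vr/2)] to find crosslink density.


ln(1 - vr) = ln(1 - 0.357) = -0.4416
Numerator = -((-0.4416) + 0.357 + 0.46 * 0.357^2) = 0.0260
Denominator = 88.6 * (0.357^(1/3) - 0.357/2) = 47.0375
nu = 0.0260 / 47.0375 = 5.5241e-04 mol/cm^3

5.5241e-04 mol/cm^3


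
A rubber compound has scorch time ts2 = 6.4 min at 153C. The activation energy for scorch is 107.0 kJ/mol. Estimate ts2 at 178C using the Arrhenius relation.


Convert temperatures: T1 = 153 + 273.15 = 426.15 K, T2 = 178 + 273.15 = 451.15 K
ts2_new = 6.4 * exp(107000 / 8.314 * (1/451.15 - 1/426.15))
1/T2 - 1/T1 = -1.3003e-04
ts2_new = 1.2 min

1.2 min


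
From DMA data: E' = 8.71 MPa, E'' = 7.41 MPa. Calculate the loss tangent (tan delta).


tan delta = E'' / E'
= 7.41 / 8.71
= 0.8507

tan delta = 0.8507


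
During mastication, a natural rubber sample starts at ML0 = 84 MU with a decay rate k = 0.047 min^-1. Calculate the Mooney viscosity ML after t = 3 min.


ML = ML0 * exp(-k * t)
ML = 84 * exp(-0.047 * 3)
ML = 84 * 0.8685
ML = 72.95 MU

72.95 MU


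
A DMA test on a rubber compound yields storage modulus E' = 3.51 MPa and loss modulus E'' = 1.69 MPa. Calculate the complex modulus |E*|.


|E*| = sqrt(E'^2 + E''^2)
= sqrt(3.51^2 + 1.69^2)
= sqrt(12.3201 + 2.8561)
= 3.896 MPa

3.896 MPa


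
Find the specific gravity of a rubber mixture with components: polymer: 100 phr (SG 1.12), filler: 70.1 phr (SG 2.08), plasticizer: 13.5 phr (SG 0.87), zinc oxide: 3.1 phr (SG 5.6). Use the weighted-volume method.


Sum of weights = 186.7
Volume contributions:
  polymer: 100/1.12 = 89.2857
  filler: 70.1/2.08 = 33.7019
  plasticizer: 13.5/0.87 = 15.5172
  zinc oxide: 3.1/5.6 = 0.5536
Sum of volumes = 139.0585
SG = 186.7 / 139.0585 = 1.343

SG = 1.343


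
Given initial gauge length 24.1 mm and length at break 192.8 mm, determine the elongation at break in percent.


Elongation = (Lf - L0) / L0 * 100
= (192.8 - 24.1) / 24.1 * 100
= 168.7 / 24.1 * 100
= 700.0%

700.0%


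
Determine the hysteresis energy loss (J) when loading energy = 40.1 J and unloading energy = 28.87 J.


Hysteresis loss = loading - unloading
= 40.1 - 28.87
= 11.23 J

11.23 J


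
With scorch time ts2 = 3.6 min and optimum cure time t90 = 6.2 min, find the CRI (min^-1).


CRI = 100 / (t90 - ts2)
= 100 / (6.2 - 3.6)
= 100 / 2.6
= 38.46 min^-1

38.46 min^-1


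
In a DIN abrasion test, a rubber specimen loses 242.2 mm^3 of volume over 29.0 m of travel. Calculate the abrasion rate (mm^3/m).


Rate = volume_loss / distance
= 242.2 / 29.0
= 8.352 mm^3/m

8.352 mm^3/m


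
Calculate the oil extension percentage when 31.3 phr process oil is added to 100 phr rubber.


Oil % = oil / (100 + oil) * 100
= 31.3 / (100 + 31.3) * 100
= 31.3 / 131.3 * 100
= 23.84%

23.84%


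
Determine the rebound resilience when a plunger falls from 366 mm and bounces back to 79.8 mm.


Resilience = h_rebound / h_drop * 100
= 79.8 / 366 * 100
= 21.8%

21.8%


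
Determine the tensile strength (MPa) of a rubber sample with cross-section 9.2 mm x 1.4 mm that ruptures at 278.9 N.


Area = width * thickness = 9.2 * 1.4 = 12.88 mm^2
TS = force / area = 278.9 / 12.88 = 21.65 MPa

21.65 MPa


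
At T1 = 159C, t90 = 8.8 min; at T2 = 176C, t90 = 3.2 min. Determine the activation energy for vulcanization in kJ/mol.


T1 = 432.15 K, T2 = 449.15 K
1/T1 - 1/T2 = 8.7584e-05
ln(t1/t2) = ln(8.8/3.2) = 1.0116
Ea = 8.314 * 1.0116 / 8.7584e-05 = 96027.6348 J/mol
Ea = 96.03 kJ/mol

96.03 kJ/mol


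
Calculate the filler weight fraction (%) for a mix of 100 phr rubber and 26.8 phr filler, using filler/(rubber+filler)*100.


Filler % = filler / (rubber + filler) * 100
= 26.8 / (100 + 26.8) * 100
= 26.8 / 126.8 * 100
= 21.14%

21.14%


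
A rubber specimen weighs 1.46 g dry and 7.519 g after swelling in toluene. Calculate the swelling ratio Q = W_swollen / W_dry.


Q = W_swollen / W_dry
Q = 7.519 / 1.46
Q = 5.15

Q = 5.15


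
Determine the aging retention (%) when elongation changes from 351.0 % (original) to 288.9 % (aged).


Retention = aged / original * 100
= 288.9 / 351.0 * 100
= 82.3%

82.3%


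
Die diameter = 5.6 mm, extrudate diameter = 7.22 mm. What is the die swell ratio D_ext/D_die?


Die swell ratio = D_extrudate / D_die
= 7.22 / 5.6
= 1.289

Die swell = 1.289


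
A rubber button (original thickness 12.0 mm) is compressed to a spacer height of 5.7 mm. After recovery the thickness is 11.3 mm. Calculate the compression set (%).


CS = (t0 - recovered) / (t0 - ts) * 100
= (12.0 - 11.3) / (12.0 - 5.7) * 100
= 0.7 / 6.3 * 100
= 11.1%

11.1%


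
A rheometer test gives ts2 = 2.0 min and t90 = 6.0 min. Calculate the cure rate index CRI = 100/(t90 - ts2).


CRI = 100 / (t90 - ts2)
= 100 / (6.0 - 2.0)
= 100 / 4.0
= 25.0 min^-1

25.0 min^-1


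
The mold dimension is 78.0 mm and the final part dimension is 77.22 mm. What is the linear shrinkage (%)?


Shrinkage = (mold - part) / mold * 100
= (78.0 - 77.22) / 78.0 * 100
= 0.78 / 78.0 * 100
= 1.0%

1.0%


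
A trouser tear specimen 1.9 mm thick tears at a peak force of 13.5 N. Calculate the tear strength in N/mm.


Tear strength = force / thickness
= 13.5 / 1.9
= 7.11 N/mm

7.11 N/mm


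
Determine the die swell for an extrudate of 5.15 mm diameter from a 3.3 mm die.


Die swell ratio = D_extrudate / D_die
= 5.15 / 3.3
= 1.561

Die swell = 1.561


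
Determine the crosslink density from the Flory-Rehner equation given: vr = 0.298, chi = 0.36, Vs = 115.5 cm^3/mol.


ln(1 - vr) = ln(1 - 0.298) = -0.3538
Numerator = -((-0.3538) + 0.298 + 0.36 * 0.298^2) = 0.0239
Denominator = 115.5 * (0.298^(1/3) - 0.298/2) = 59.9378
nu = 0.0239 / 59.9378 = 3.9795e-04 mol/cm^3

3.9795e-04 mol/cm^3


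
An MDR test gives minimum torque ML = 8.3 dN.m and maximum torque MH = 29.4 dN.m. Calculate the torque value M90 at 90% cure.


M90 = ML + 0.9 * (MH - ML)
M90 = 8.3 + 0.9 * (29.4 - 8.3)
M90 = 8.3 + 0.9 * 21.1
M90 = 27.29 dN.m

27.29 dN.m


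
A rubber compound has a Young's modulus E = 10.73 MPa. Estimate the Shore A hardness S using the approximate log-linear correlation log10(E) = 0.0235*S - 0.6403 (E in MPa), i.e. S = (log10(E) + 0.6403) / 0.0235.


log10(E) = 0.0235*S - 0.6403  =>  S = (log10(E) + 0.6403) / 0.0235
log10(10.73) = 1.030600
S = (1.030600 + 0.6403) / 0.0235 = 1.670900 / 0.0235
S = 71.1

Shore A = 71.1


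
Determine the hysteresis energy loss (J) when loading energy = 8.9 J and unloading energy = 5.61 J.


Hysteresis loss = loading - unloading
= 8.9 - 5.61
= 3.29 J

3.29 J


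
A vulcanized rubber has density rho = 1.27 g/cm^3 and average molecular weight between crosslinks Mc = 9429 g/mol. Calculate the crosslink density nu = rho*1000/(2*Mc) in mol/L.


nu = rho * 1000 / (2 * Mc)
nu = 1.27 * 1000 / (2 * 9429)
nu = 1270.0 / 18858
nu = 0.0673 mol/L

0.0673 mol/L


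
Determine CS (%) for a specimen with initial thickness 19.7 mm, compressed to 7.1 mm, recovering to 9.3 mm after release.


CS = (t0 - recovered) / (t0 - ts) * 100
= (19.7 - 9.3) / (19.7 - 7.1) * 100
= 10.4 / 12.6 * 100
= 82.5%

82.5%


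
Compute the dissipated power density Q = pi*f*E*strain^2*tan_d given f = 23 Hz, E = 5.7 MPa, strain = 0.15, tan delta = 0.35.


Q = pi * f * E * strain^2 * tan_d
= pi * 23 * 5.7 * 0.15^2 * 0.35
= pi * 23 * 5.7 * 0.0225 * 0.35
= 3.2434

Q = 3.2434


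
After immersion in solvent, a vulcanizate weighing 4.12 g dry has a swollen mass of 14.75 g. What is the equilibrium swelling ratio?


Q = W_swollen / W_dry
Q = 14.75 / 4.12
Q = 3.58

Q = 3.58


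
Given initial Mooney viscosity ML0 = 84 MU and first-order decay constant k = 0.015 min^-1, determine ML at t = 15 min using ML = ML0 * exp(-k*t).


ML = ML0 * exp(-k * t)
ML = 84 * exp(-0.015 * 15)
ML = 84 * 0.7985
ML = 67.08 MU

67.08 MU


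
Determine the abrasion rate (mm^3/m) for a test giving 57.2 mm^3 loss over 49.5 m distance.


Rate = volume_loss / distance
= 57.2 / 49.5
= 1.156 mm^3/m

1.156 mm^3/m


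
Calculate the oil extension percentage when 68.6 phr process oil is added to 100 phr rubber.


Oil % = oil / (100 + oil) * 100
= 68.6 / (100 + 68.6) * 100
= 68.6 / 168.6 * 100
= 40.69%

40.69%


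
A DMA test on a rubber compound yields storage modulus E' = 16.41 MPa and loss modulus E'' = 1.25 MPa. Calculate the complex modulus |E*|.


|E*| = sqrt(E'^2 + E''^2)
= sqrt(16.41^2 + 1.25^2)
= sqrt(269.2881 + 1.5625)
= 16.458 MPa

16.458 MPa


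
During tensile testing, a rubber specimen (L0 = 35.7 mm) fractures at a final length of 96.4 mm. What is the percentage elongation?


Elongation = (Lf - L0) / L0 * 100
= (96.4 - 35.7) / 35.7 * 100
= 60.7 / 35.7 * 100
= 170.0%

170.0%


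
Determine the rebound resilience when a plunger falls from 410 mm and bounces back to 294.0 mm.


Resilience = h_rebound / h_drop * 100
= 294.0 / 410 * 100
= 71.7%

71.7%


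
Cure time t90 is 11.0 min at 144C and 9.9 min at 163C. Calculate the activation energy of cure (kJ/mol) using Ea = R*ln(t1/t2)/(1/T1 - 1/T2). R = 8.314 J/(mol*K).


T1 = 417.15 K, T2 = 436.15 K
1/T1 - 1/T2 = 1.0443e-04
ln(t1/t2) = ln(11.0/9.9) = 0.1054
Ea = 8.314 * 0.1054 / 1.0443e-04 = 8388.0774 J/mol
Ea = 8.39 kJ/mol

8.39 kJ/mol


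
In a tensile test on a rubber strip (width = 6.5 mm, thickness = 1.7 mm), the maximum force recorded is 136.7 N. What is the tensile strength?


Area = width * thickness = 6.5 * 1.7 = 11.05 mm^2
TS = force / area = 136.7 / 11.05 = 12.37 MPa

12.37 MPa


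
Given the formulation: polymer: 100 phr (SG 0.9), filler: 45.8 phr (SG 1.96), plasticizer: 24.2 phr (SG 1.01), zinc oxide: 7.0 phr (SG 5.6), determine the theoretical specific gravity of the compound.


Sum of weights = 177.0
Volume contributions:
  polymer: 100/0.9 = 111.1111
  filler: 45.8/1.96 = 23.3673
  plasticizer: 24.2/1.01 = 23.9604
  zinc oxide: 7.0/5.6 = 1.2500
Sum of volumes = 159.6889
SG = 177.0 / 159.6889 = 1.108

SG = 1.108


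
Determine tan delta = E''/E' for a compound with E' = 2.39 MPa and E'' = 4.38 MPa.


tan delta = E'' / E'
= 4.38 / 2.39
= 1.8326

tan delta = 1.8326


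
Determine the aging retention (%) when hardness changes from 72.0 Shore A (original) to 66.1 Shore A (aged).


Retention = aged / original * 100
= 66.1 / 72.0 * 100
= 91.8%

91.8%


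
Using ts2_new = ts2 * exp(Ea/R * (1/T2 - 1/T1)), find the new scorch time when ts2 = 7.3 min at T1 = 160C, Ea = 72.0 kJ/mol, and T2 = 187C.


Convert temperatures: T1 = 160 + 273.15 = 433.15 K, T2 = 187 + 273.15 = 460.15 K
ts2_new = 7.3 * exp(72000 / 8.314 * (1/460.15 - 1/433.15))
1/T2 - 1/T1 = -1.3546e-04
ts2_new = 2.26 min

2.26 min


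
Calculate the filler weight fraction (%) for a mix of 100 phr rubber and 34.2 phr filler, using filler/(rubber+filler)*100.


Filler % = filler / (rubber + filler) * 100
= 34.2 / (100 + 34.2) * 100
= 34.2 / 134.2 * 100
= 25.48%

25.48%


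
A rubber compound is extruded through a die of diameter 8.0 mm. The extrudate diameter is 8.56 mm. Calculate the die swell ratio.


Die swell ratio = D_extrudate / D_die
= 8.56 / 8.0
= 1.07

Die swell = 1.07


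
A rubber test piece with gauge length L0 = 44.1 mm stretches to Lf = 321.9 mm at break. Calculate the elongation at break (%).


Elongation = (Lf - L0) / L0 * 100
= (321.9 - 44.1) / 44.1 * 100
= 277.8 / 44.1 * 100
= 629.9%

629.9%


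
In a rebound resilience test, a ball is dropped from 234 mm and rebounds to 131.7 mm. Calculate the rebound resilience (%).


Resilience = h_rebound / h_drop * 100
= 131.7 / 234 * 100
= 56.3%

56.3%


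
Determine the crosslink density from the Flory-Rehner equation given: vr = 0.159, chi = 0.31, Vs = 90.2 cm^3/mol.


ln(1 - vr) = ln(1 - 0.159) = -0.1732
Numerator = -((-0.1732) + 0.159 + 0.31 * 0.159^2) = 0.0063
Denominator = 90.2 * (0.159^(1/3) - 0.159/2) = 41.6950
nu = 0.0063 / 41.6950 = 1.5173e-04 mol/cm^3

1.5173e-04 mol/cm^3


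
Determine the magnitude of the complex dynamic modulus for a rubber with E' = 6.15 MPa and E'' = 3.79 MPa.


|E*| = sqrt(E'^2 + E''^2)
= sqrt(6.15^2 + 3.79^2)
= sqrt(37.8225 + 14.3641)
= 7.224 MPa

7.224 MPa


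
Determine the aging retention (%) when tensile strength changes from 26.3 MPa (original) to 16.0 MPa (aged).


Retention = aged / original * 100
= 16.0 / 26.3 * 100
= 60.8%

60.8%


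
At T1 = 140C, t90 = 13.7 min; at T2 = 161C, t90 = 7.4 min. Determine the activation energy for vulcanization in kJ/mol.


T1 = 413.15 K, T2 = 434.15 K
1/T1 - 1/T2 = 1.1708e-04
ln(t1/t2) = ln(13.7/7.4) = 0.6159
Ea = 8.314 * 0.6159 / 1.1708e-04 = 43738.0741 J/mol
Ea = 43.74 kJ/mol

43.74 kJ/mol


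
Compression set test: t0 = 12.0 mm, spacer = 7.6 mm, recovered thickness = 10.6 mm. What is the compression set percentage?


CS = (t0 - recovered) / (t0 - ts) * 100
= (12.0 - 10.6) / (12.0 - 7.6) * 100
= 1.4 / 4.4 * 100
= 31.8%

31.8%


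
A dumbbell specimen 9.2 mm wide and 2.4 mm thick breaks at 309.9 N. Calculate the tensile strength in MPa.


Area = width * thickness = 9.2 * 2.4 = 22.08 mm^2
TS = force / area = 309.9 / 22.08 = 14.04 MPa

14.04 MPa


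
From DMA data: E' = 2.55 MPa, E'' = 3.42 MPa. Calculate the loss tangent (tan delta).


tan delta = E'' / E'
= 3.42 / 2.55
= 1.3412

tan delta = 1.3412


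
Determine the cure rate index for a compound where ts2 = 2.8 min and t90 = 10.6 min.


CRI = 100 / (t90 - ts2)
= 100 / (10.6 - 2.8)
= 100 / 7.8
= 12.82 min^-1

12.82 min^-1


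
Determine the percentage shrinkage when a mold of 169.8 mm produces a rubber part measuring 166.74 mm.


Shrinkage = (mold - part) / mold * 100
= (169.8 - 166.74) / 169.8 * 100
= 3.06 / 169.8 * 100
= 1.8%

1.8%


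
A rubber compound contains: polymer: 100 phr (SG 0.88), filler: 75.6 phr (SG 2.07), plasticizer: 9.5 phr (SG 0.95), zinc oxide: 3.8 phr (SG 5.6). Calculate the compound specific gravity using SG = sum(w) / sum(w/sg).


Sum of weights = 188.9
Volume contributions:
  polymer: 100/0.88 = 113.6364
  filler: 75.6/2.07 = 36.5217
  plasticizer: 9.5/0.95 = 10.0000
  zinc oxide: 3.8/5.6 = 0.6786
Sum of volumes = 160.8367
SG = 188.9 / 160.8367 = 1.174

SG = 1.174


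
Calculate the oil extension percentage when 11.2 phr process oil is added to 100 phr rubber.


Oil % = oil / (100 + oil) * 100
= 11.2 / (100 + 11.2) * 100
= 11.2 / 111.2 * 100
= 10.07%

10.07%


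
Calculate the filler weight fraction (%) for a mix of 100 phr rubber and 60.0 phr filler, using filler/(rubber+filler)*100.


Filler % = filler / (rubber + filler) * 100
= 60.0 / (100 + 60.0) * 100
= 60.0 / 160.0 * 100
= 37.5%

37.5%


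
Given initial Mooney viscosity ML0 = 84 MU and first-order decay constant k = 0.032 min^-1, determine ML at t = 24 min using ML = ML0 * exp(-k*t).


ML = ML0 * exp(-k * t)
ML = 84 * exp(-0.032 * 24)
ML = 84 * 0.4639
ML = 38.97 MU

38.97 MU


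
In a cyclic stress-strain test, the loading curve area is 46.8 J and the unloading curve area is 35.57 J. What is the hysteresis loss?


Hysteresis loss = loading - unloading
= 46.8 - 35.57
= 11.23 J

11.23 J


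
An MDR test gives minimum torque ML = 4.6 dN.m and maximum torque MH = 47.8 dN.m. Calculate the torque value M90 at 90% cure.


M90 = ML + 0.9 * (MH - ML)
M90 = 4.6 + 0.9 * (47.8 - 4.6)
M90 = 4.6 + 0.9 * 43.2
M90 = 43.48 dN.m

43.48 dN.m


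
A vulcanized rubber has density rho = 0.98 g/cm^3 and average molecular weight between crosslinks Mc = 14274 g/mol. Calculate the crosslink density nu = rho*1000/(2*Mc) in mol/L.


nu = rho * 1000 / (2 * Mc)
nu = 0.98 * 1000 / (2 * 14274)
nu = 980.0 / 28548
nu = 0.0343 mol/L

0.0343 mol/L


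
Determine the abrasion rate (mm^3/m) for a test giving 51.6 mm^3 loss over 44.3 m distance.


Rate = volume_loss / distance
= 51.6 / 44.3
= 1.165 mm^3/m

1.165 mm^3/m


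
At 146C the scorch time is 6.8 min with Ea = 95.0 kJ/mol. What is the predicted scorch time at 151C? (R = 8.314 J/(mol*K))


Convert temperatures: T1 = 146 + 273.15 = 419.15 K, T2 = 151 + 273.15 = 424.15 K
ts2_new = 6.8 * exp(95000 / 8.314 * (1/424.15 - 1/419.15))
1/T2 - 1/T1 = -2.8124e-05
ts2_new = 4.93 min

4.93 min


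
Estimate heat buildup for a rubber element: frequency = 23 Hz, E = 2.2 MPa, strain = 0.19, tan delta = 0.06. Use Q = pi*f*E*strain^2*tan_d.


Q = pi * f * E * strain^2 * tan_d
= pi * 23 * 2.2 * 0.19^2 * 0.06
= pi * 23 * 2.2 * 0.0361 * 0.06
= 0.3443

Q = 0.3443


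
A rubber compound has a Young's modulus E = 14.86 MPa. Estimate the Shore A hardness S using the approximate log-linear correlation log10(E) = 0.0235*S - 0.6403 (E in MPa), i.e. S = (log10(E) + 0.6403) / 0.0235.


log10(E) = 0.0235*S - 0.6403  =>  S = (log10(E) + 0.6403) / 0.0235
log10(14.86) = 1.172019
S = (1.172019 + 0.6403) / 0.0235 = 1.812319 / 0.0235
S = 77.1

Shore A = 77.1


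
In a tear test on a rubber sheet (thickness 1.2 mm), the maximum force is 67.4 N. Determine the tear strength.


Tear strength = force / thickness
= 67.4 / 1.2
= 56.17 N/mm

56.17 N/mm


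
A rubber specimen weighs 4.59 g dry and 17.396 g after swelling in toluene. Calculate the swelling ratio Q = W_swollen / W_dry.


Q = W_swollen / W_dry
Q = 17.396 / 4.59
Q = 3.79

Q = 3.79


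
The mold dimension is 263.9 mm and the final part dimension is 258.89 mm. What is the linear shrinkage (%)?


Shrinkage = (mold - part) / mold * 100
= (263.9 - 258.89) / 263.9 * 100
= 5.01 / 263.9 * 100
= 1.9%

1.9%


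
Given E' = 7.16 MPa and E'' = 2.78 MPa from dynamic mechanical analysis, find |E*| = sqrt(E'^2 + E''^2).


|E*| = sqrt(E'^2 + E''^2)
= sqrt(7.16^2 + 2.78^2)
= sqrt(51.2656 + 7.7284)
= 7.681 MPa

7.681 MPa


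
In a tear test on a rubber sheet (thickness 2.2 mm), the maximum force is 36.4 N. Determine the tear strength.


Tear strength = force / thickness
= 36.4 / 2.2
= 16.55 N/mm

16.55 N/mm


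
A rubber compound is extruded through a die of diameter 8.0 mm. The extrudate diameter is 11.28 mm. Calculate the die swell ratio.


Die swell ratio = D_extrudate / D_die
= 11.28 / 8.0
= 1.41

Die swell = 1.41


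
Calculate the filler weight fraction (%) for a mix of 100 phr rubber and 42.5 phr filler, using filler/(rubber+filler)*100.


Filler % = filler / (rubber + filler) * 100
= 42.5 / (100 + 42.5) * 100
= 42.5 / 142.5 * 100
= 29.82%

29.82%


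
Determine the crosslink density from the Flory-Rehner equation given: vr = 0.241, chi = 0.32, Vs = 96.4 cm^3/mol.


ln(1 - vr) = ln(1 - 0.241) = -0.2758
Numerator = -((-0.2758) + 0.241 + 0.32 * 0.241^2) = 0.0162
Denominator = 96.4 * (0.241^(1/3) - 0.241/2) = 48.3743
nu = 0.0162 / 48.3743 = 3.3422e-04 mol/cm^3

3.3422e-04 mol/cm^3


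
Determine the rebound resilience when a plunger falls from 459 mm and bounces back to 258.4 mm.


Resilience = h_rebound / h_drop * 100
= 258.4 / 459 * 100
= 56.3%

56.3%


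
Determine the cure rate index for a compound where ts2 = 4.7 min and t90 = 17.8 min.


CRI = 100 / (t90 - ts2)
= 100 / (17.8 - 4.7)
= 100 / 13.1
= 7.63 min^-1

7.63 min^-1


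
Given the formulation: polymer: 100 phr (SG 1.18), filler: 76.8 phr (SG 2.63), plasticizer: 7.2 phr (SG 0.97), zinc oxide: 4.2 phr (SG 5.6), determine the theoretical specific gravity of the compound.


Sum of weights = 188.2
Volume contributions:
  polymer: 100/1.18 = 84.7458
  filler: 76.8/2.63 = 29.2015
  plasticizer: 7.2/0.97 = 7.4227
  zinc oxide: 4.2/5.6 = 0.7500
Sum of volumes = 122.1200
SG = 188.2 / 122.1200 = 1.541

SG = 1.541


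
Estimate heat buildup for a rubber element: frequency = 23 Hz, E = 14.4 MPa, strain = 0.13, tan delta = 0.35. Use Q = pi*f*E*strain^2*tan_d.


Q = pi * f * E * strain^2 * tan_d
= pi * 23 * 14.4 * 0.13^2 * 0.35
= pi * 23 * 14.4 * 0.0169 * 0.35
= 6.1545

Q = 6.1545


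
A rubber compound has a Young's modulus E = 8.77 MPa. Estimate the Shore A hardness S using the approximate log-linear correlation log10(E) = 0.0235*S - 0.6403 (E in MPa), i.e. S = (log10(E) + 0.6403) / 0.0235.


log10(E) = 0.0235*S - 0.6403  =>  S = (log10(E) + 0.6403) / 0.0235
log10(8.77) = 0.943000
S = (0.943000 + 0.6403) / 0.0235 = 1.583300 / 0.0235
S = 67.4

Shore A = 67.4


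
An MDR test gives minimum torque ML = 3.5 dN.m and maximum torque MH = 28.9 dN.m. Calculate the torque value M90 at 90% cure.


M90 = ML + 0.9 * (MH - ML)
M90 = 3.5 + 0.9 * (28.9 - 3.5)
M90 = 3.5 + 0.9 * 25.4
M90 = 26.36 dN.m

26.36 dN.m


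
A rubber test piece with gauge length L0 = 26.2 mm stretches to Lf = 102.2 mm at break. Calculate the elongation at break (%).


Elongation = (Lf - L0) / L0 * 100
= (102.2 - 26.2) / 26.2 * 100
= 76.0 / 26.2 * 100
= 290.1%

290.1%


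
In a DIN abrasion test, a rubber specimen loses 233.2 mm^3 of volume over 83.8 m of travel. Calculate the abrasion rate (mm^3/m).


Rate = volume_loss / distance
= 233.2 / 83.8
= 2.783 mm^3/m

2.783 mm^3/m


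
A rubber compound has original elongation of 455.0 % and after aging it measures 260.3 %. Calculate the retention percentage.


Retention = aged / original * 100
= 260.3 / 455.0 * 100
= 57.2%

57.2%


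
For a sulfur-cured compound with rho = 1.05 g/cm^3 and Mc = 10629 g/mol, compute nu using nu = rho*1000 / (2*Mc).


nu = rho * 1000 / (2 * Mc)
nu = 1.05 * 1000 / (2 * 10629)
nu = 1050.0 / 21258
nu = 0.0494 mol/L

0.0494 mol/L


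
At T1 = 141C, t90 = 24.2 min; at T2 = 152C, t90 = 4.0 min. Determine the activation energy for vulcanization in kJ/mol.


T1 = 414.15 K, T2 = 425.15 K
1/T1 - 1/T2 = 6.2473e-05
ln(t1/t2) = ln(24.2/4.0) = 1.8001
Ea = 8.314 * 1.8001 / 6.2473e-05 = 239554.1774 J/mol
Ea = 239.55 kJ/mol

239.55 kJ/mol


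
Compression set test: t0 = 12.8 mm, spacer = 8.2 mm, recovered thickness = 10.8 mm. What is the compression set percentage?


CS = (t0 - recovered) / (t0 - ts) * 100
= (12.8 - 10.8) / (12.8 - 8.2) * 100
= 2.0 / 4.6 * 100
= 43.5%

43.5%


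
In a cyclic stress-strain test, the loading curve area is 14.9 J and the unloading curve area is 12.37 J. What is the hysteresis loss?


Hysteresis loss = loading - unloading
= 14.9 - 12.37
= 2.53 J

2.53 J


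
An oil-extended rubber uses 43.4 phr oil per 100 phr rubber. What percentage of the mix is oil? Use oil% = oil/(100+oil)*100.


Oil % = oil / (100 + oil) * 100
= 43.4 / (100 + 43.4) * 100
= 43.4 / 143.4 * 100
= 30.26%

30.26%


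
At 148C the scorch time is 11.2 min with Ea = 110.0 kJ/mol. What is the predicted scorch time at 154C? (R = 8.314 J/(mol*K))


Convert temperatures: T1 = 148 + 273.15 = 421.15 K, T2 = 154 + 273.15 = 427.15 K
ts2_new = 11.2 * exp(110000 / 8.314 * (1/427.15 - 1/421.15))
1/T2 - 1/T1 = -3.3353e-05
ts2_new = 7.2 min

7.2 min


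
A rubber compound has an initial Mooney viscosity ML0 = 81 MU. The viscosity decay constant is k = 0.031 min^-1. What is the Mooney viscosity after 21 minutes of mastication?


ML = ML0 * exp(-k * t)
ML = 81 * exp(-0.031 * 21)
ML = 81 * 0.5215
ML = 42.24 MU

42.24 MU


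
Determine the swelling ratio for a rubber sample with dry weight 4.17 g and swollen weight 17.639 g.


Q = W_swollen / W_dry
Q = 17.639 / 4.17
Q = 4.23

Q = 4.23


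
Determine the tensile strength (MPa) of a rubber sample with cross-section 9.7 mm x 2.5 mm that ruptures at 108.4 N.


Area = width * thickness = 9.7 * 2.5 = 24.25 mm^2
TS = force / area = 108.4 / 24.25 = 4.47 MPa

4.47 MPa


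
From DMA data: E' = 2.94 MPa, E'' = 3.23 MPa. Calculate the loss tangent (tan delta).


tan delta = E'' / E'
= 3.23 / 2.94
= 1.0986

tan delta = 1.0986


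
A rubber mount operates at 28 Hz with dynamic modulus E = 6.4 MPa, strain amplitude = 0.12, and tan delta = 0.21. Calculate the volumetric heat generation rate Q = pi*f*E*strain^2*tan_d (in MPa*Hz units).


Q = pi * f * E * strain^2 * tan_d
= pi * 28 * 6.4 * 0.12^2 * 0.21
= pi * 28 * 6.4 * 0.0144 * 0.21
= 1.7024

Q = 1.7024


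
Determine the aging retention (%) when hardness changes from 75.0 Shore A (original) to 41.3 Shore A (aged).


Retention = aged / original * 100
= 41.3 / 75.0 * 100
= 55.1%

55.1%


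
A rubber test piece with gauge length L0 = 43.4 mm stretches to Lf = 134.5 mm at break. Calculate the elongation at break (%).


Elongation = (Lf - L0) / L0 * 100
= (134.5 - 43.4) / 43.4 * 100
= 91.1 / 43.4 * 100
= 209.9%

209.9%


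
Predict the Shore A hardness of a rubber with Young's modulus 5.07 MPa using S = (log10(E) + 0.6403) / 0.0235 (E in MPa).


log10(E) = 0.0235*S - 0.6403  =>  S = (log10(E) + 0.6403) / 0.0235
log10(5.07) = 0.705008
S = (0.705008 + 0.6403) / 0.0235 = 1.345308 / 0.0235
S = 57.2

Shore A = 57.2


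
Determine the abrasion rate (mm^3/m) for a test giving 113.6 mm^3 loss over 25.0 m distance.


Rate = volume_loss / distance
= 113.6 / 25.0
= 4.544 mm^3/m

4.544 mm^3/m


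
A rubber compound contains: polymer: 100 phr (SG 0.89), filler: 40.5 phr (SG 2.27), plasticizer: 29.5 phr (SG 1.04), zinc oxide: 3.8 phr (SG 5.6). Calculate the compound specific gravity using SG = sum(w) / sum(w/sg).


Sum of weights = 173.8
Volume contributions:
  polymer: 100/0.89 = 112.3596
  filler: 40.5/2.27 = 17.8414
  plasticizer: 29.5/1.04 = 28.3654
  zinc oxide: 3.8/5.6 = 0.6786
Sum of volumes = 159.2449
SG = 173.8 / 159.2449 = 1.091

SG = 1.091


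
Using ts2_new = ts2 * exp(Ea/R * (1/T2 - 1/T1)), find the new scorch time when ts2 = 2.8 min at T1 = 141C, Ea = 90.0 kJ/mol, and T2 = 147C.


Convert temperatures: T1 = 141 + 273.15 = 414.15 K, T2 = 147 + 273.15 = 420.15 K
ts2_new = 2.8 * exp(90000 / 8.314 * (1/420.15 - 1/414.15))
1/T2 - 1/T1 = -3.4482e-05
ts2_new = 1.93 min

1.93 min


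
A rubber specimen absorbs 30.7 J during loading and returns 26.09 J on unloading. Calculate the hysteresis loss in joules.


Hysteresis loss = loading - unloading
= 30.7 - 26.09
= 4.61 J

4.61 J


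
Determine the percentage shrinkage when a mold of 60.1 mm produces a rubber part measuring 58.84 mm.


Shrinkage = (mold - part) / mold * 100
= (60.1 - 58.84) / 60.1 * 100
= 1.26 / 60.1 * 100
= 2.1%

2.1%


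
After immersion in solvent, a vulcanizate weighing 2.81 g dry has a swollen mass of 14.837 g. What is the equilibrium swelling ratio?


Q = W_swollen / W_dry
Q = 14.837 / 2.81
Q = 5.28

Q = 5.28


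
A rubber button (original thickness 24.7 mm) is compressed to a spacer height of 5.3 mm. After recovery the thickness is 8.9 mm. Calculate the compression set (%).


CS = (t0 - recovered) / (t0 - ts) * 100
= (24.7 - 8.9) / (24.7 - 5.3) * 100
= 15.8 / 19.4 * 100
= 81.4%

81.4%


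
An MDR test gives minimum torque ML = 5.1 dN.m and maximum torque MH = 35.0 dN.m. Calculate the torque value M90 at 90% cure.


M90 = ML + 0.9 * (MH - ML)
M90 = 5.1 + 0.9 * (35.0 - 5.1)
M90 = 5.1 + 0.9 * 29.9
M90 = 32.01 dN.m

32.01 dN.m


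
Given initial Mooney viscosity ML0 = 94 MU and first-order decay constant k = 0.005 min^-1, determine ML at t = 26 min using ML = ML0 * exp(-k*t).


ML = ML0 * exp(-k * t)
ML = 94 * exp(-0.005 * 26)
ML = 94 * 0.8781
ML = 82.54 MU

82.54 MU


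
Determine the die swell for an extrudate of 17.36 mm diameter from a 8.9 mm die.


Die swell ratio = D_extrudate / D_die
= 17.36 / 8.9
= 1.951

Die swell = 1.951


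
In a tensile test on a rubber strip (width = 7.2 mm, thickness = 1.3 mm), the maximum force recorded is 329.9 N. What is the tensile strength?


Area = width * thickness = 7.2 * 1.3 = 9.36 mm^2
TS = force / area = 329.9 / 9.36 = 35.25 MPa

35.25 MPa


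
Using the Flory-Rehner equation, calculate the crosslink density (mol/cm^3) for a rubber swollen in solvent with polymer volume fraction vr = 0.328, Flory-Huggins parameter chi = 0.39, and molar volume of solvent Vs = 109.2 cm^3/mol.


ln(1 - vr) = ln(1 - 0.328) = -0.3975
Numerator = -((-0.3975) + 0.328 + 0.39 * 0.328^2) = 0.0275
Denominator = 109.2 * (0.328^(1/3) - 0.328/2) = 57.4003
nu = 0.0275 / 57.4003 = 4.7977e-04 mol/cm^3

4.7977e-04 mol/cm^3


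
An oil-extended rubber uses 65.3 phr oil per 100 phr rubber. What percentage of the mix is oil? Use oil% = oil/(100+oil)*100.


Oil % = oil / (100 + oil) * 100
= 65.3 / (100 + 65.3) * 100
= 65.3 / 165.3 * 100
= 39.5%

39.5%
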